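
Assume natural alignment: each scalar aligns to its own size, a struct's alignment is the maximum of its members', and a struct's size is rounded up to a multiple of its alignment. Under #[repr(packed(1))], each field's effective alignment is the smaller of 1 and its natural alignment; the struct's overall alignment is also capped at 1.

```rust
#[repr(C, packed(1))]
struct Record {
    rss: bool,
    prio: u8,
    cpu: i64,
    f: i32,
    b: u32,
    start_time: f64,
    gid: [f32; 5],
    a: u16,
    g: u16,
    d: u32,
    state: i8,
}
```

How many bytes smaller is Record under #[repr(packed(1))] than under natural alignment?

9

natural layout:
  0..1  rss  (1B, 1-aligned)
  1..2  prio  (1B, 1-aligned)
  2..8  -- padding (6B)
  8..16  cpu  (8B, 8-aligned)
  16..20  f  (4B, 4-aligned)
  20..24  b  (4B, 4-aligned)
  24..32  start_time  (8B, 8-aligned)
  32..52  gid  (20B, 4-aligned)
  52..54  a  (2B, 2-aligned)
  54..56  g  (2B, 2-aligned)
  56..60  d  (4B, 4-aligned)
  60..61  state  (1B, 1-aligned)
  61..64  -- tail padding (3B)
  sizeof = 64, alignof = 8
packed(1) layout:
  0..1  rss  (1B, 1-aligned)
  1..2  prio  (1B, 1-aligned)
  2..10  cpu  (8B, 1-aligned)
  10..14  f  (4B, 1-aligned)
  14..18  b  (4B, 1-aligned)
  18..26  start_time  (8B, 1-aligned)
  26..46  gid  (20B, 1-aligned)
  46..48  a  (2B, 1-aligned)
  48..50  g  (2B, 1-aligned)
  50..54  d  (4B, 1-aligned)
  54..55  state  (1B, 1-aligned)
  sizeof = 55, alignof = 1
64 − 55 = 9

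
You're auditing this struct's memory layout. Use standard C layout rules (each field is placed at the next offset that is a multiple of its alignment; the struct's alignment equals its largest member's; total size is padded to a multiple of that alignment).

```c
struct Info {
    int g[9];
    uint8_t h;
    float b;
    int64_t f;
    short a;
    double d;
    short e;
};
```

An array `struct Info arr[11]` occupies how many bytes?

0..36  g  (36B, 4-aligned)
36..37  h  (1B, 1-aligned)
37..40  -- padding (3B)
40..44  b  (4B, 4-aligned)
44..48  -- padding (4B)
48..56  f  (8B, 8-aligned)
56..58  a  (2B, 2-aligned)
58..64  -- padding (6B)
64..72  d  (8B, 8-aligned)
72..74  e  (2B, 2-aligned)
74..80  -- tail padding (6B)
sizeof = 80, alignof = 8
array of 11: 11 × 80 = 880

880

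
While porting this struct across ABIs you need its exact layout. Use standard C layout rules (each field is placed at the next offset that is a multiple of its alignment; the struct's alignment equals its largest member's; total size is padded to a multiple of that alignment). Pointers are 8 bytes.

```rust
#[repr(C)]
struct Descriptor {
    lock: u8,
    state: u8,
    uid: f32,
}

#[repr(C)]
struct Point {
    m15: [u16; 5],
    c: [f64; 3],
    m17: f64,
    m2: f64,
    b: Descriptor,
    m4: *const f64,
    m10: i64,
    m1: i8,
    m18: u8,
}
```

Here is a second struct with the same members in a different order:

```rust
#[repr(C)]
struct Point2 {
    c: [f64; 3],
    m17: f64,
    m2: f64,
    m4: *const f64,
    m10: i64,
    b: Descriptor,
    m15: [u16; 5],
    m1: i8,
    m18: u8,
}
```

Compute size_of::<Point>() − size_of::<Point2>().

8

Descriptor: @0: lock [1B, align 1] → 1; @1: state [1B, align 1] → 2; +2 pad (align 4); @4: uid [4B, align 4] → 8; size 8, align 4
@0: m15 [10B, align 2] → 10
+6 pad (align 8)
@16: c [24B, align 8] → 40
@40: m17 [8B, align 8] → 48
@48: m2 [8B, align 8] → 56
@56: b [8B, align 4] → 64
@64: m4 [8B, align 8] → 72
@72: m10 [8B, align 8] → 80
@80: m1 [1B, align 1] → 81
@81: m18 [1B, align 1] → 82
+6 tail pad (align 8)
size 88, align 8
— Point2 —
@0: c [24B, align 8] → 24
@24: m17 [8B, align 8] → 32
@32: m2 [8B, align 8] → 40
@40: m4 [8B, align 8] → 48
@48: m10 [8B, align 8] → 56
@56: b [8B, align 4] → 64
@64: m15 [10B, align 2] → 74
@74: m1 [1B, align 1] → 75
@75: m18 [1B, align 1] → 76
+4 tail pad (align 8)
size 80, align 8
88 − 80 = 8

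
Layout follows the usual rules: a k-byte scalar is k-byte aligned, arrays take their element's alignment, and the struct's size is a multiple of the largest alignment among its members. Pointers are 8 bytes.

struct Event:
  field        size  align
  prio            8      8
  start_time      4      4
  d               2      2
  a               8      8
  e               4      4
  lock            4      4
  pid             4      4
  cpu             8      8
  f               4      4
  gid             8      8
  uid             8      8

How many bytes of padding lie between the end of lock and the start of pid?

prio at 0 (size 8, align 8) → ends 8
start_time at 8 (size 4, align 4) → ends 12
d at 12 (size 2, align 2) → ends 14
pad 2 to align 8 for a
a at 16 (size 8, align 8) → ends 24
e at 24 (size 4, align 4) → ends 28
lock at 28 (size 4, align 4) → ends 32
pid at 32 (size 4, align 4) → ends 36

0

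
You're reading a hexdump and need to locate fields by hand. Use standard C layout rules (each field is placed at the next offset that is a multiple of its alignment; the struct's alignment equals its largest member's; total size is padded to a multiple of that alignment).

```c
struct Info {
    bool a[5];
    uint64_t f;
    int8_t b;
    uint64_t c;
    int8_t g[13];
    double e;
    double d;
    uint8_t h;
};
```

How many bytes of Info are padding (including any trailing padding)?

0..5  a  (5B, 1-aligned)
5..8  -- padding (3B)
8..16  f  (8B, 8-aligned)
16..17  b  (1B, 1-aligned)
17..24  -- padding (7B)
24..32  c  (8B, 8-aligned)
32..45  g  (13B, 1-aligned)
45..48  -- padding (3B)
48..56  e  (8B, 8-aligned)
56..64  d  (8B, 8-aligned)
64..65  h  (1B, 1-aligned)
65..72  -- tail padding (7B)
sizeof = 72, alignof = 8
data bytes 52, size 72 → padding 20

20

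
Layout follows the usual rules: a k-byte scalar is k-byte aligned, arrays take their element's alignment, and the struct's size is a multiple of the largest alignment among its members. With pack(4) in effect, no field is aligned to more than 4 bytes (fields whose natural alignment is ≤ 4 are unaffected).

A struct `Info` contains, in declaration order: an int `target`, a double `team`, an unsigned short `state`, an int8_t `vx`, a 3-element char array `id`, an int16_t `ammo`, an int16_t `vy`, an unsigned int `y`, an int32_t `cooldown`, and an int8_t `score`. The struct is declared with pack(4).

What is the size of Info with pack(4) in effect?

36

0..4  target  (4B, 4-aligned)
4..12  team  (8B, 4-aligned)
12..14  state  (2B, 2-aligned)
14..15  vx  (1B, 1-aligned)
15..18  id  (3B, 1-aligned)
18..20  ammo  (2B, 2-aligned)
20..22  vy  (2B, 2-aligned)
22..24  -- padding (2B)
24..28  y  (4B, 4-aligned)
28..32  cooldown  (4B, 4-aligned)
32..33  score  (1B, 1-aligned)
33..36  -- tail padding (3B)
sizeof = 36, alignof = 4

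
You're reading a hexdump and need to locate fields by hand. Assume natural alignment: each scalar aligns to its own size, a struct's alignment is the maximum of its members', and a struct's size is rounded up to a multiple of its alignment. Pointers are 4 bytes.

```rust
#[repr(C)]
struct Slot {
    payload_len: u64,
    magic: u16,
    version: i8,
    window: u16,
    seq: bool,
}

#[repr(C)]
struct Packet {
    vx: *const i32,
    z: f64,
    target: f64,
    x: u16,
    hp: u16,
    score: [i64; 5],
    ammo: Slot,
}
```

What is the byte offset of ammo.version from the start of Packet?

82

Slot: 0..8  payload_len  (8B, 8-aligned); 8..10  magic  (2B, 2-aligned); 10..11  version  (1B, 1-aligned); 11..12  -- padding (1B); 12..14  window  (2B, 2-aligned); 14..15  seq  (1B, 1-aligned); 15..16  -- tail padding (1B); sizeof = 16, alignof = 8
0..4  vx  (4B, 4-aligned)
4..8  -- padding (4B)
8..16  z  (8B, 8-aligned)
16..24  target  (8B, 8-aligned)
24..26  x  (2B, 2-aligned)
26..28  hp  (2B, 2-aligned)
28..32  -- padding (4B)
32..72  score  (40B, 8-aligned)
72..88  ammo  (16B, 8-aligned)
within Slot: version at 10
72 + 10 = 82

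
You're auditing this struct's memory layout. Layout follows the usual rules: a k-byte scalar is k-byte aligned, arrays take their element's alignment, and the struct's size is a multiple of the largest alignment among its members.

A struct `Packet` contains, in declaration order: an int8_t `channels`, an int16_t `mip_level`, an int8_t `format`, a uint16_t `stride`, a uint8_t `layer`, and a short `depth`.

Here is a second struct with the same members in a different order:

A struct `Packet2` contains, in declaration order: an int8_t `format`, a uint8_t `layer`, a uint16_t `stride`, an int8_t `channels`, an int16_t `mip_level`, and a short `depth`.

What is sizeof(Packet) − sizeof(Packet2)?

0..1  channels  (1B, 1-aligned)
1..2  -- padding (1B)
2..4  mip_level  (2B, 2-aligned)
4..5  format  (1B, 1-aligned)
5..6  -- padding (1B)
6..8  stride  (2B, 2-aligned)
8..9  layer  (1B, 1-aligned)
9..10  -- padding (1B)
10..12  depth  (2B, 2-aligned)
sizeof = 12, alignof = 2
— Packet2 —
0..1  format  (1B, 1-aligned)
1..2  layer  (1B, 1-aligned)
2..4  stride  (2B, 2-aligned)
4..5  channels  (1B, 1-aligned)
5..6  -- padding (1B)
6..8  mip_level  (2B, 2-aligned)
8..10  depth  (2B, 2-aligned)
sizeof = 10, alignof = 2
12 − 10 = 2

2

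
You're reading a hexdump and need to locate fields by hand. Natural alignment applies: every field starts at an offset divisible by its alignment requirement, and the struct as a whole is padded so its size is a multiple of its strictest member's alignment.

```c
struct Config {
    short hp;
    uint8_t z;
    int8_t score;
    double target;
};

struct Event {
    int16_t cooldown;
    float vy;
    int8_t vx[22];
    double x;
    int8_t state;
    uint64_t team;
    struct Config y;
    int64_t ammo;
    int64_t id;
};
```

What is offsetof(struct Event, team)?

Config: @0: hp [2B, align 2] → 2; @2: z [1B, align 1] → 3; @3: score [1B, align 1] → 4; +4 pad (align 8); @8: target [8B, align 8] → 16; size 16, align 8
@0: cooldown [2B, align 2] → 2
+2 pad (align 4)
@4: vy [4B, align 4] → 8
@8: vx [22B, align 1] → 30
+2 pad (align 8)
@32: x [8B, align 8] → 40
@40: state [1B, align 1] → 41
+7 pad (align 8)
@48: team [8B, align 8] → 56

48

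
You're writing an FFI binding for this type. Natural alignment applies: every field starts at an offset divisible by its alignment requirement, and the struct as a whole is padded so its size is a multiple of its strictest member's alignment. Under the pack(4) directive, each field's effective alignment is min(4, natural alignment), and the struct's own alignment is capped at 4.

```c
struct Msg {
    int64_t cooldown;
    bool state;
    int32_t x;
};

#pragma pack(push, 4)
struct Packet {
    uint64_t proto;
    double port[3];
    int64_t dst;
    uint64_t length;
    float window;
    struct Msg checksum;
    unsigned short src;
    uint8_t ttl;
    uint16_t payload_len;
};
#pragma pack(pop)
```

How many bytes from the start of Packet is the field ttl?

Msg: @0: cooldown [8B, align 8] → 8; @8: state [1B, align 1] → 9; +3 pad (align 4); @12: x [4B, align 4] → 16; size 16, align 8
@0: proto [8B, align 4] → 8
@8: port [24B, align 4] → 32
@32: dst [8B, align 4] → 40
@40: length [8B, align 4] → 48
@48: window [4B, align 4] → 52
@52: checksum [16B, align 4] → 68
@68: src [2B, align 2] → 70
@70: ttl [1B, align 1] → 71

70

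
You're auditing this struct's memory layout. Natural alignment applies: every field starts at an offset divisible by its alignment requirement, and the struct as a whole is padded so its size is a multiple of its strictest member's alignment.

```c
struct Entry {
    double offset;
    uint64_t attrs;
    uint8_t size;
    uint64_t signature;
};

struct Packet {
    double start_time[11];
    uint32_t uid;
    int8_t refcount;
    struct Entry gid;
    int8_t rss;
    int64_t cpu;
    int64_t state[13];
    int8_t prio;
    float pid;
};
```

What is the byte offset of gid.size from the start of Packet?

Entry: 0..8  offset  (8B, 8-aligned); 8..16  attrs  (8B, 8-aligned); 16..17  size  (1B, 1-aligned); 17..24  -- padding (7B); 24..32  signature  (8B, 8-aligned); sizeof = 32, alignof = 8
0..88  start_time  (88B, 8-aligned)
88..92  uid  (4B, 4-aligned)
92..93  refcount  (1B, 1-aligned)
93..96  -- padding (3B)
96..128  gid  (32B, 8-aligned)
within Entry: size at 16
96 + 16 = 112

112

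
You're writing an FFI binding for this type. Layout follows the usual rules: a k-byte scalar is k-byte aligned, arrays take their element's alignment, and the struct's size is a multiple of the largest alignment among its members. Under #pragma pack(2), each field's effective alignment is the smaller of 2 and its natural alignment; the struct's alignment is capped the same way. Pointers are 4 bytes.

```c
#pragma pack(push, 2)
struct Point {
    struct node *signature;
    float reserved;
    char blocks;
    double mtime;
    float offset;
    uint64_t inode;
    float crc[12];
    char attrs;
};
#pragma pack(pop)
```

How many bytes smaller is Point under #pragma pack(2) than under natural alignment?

16

natural layout:
  0..4  signature  (4B, 4-aligned)
  4..8  reserved  (4B, 4-aligned)
  8..9  blocks  (1B, 1-aligned)
  9..16  -- padding (7B)
  16..24  mtime  (8B, 8-aligned)
  24..28  offset  (4B, 4-aligned)
  28..32  -- padding (4B)
  32..40  inode  (8B, 8-aligned)
  40..88  crc  (48B, 4-aligned)
  88..89  attrs  (1B, 1-aligned)
  89..96  -- tail padding (7B)
  sizeof = 96, alignof = 8
packed(2) layout:
  0..4  signature  (4B, 2-aligned)
  4..8  reserved  (4B, 2-aligned)
  8..9  blocks  (1B, 1-aligned)
  9..10  -- padding (1B)
  10..18  mtime  (8B, 2-aligned)
  18..22  offset  (4B, 2-aligned)
  22..30  inode  (8B, 2-aligned)
  30..78  crc  (48B, 2-aligned)
  78..79  attrs  (1B, 1-aligned)
  79..80  -- tail padding (1B)
  sizeof = 80, alignof = 2
96 − 80 = 16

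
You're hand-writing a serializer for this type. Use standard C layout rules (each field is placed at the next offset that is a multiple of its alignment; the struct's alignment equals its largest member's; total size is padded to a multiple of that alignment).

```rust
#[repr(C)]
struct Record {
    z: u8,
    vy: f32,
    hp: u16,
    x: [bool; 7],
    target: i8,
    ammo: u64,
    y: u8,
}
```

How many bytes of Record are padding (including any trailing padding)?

16

z at 0 (size 1, align 1) → ends 1
pad 3 to align 4 for vy
vy at 4 (size 4, align 4) → ends 8
hp at 8 (size 2, align 2) → ends 10
x at 10 (size 7, align 1) → ends 17
target at 17 (size 1, align 1) → ends 18
pad 6 to align 8 for ammo
ammo at 24 (size 8, align 8) → ends 32
y at 32 (size 1, align 1) → ends 33
tail pad 7 to reach multiple of 8
total 40 bytes, alignment 8
data bytes 24, size 40 → padding 16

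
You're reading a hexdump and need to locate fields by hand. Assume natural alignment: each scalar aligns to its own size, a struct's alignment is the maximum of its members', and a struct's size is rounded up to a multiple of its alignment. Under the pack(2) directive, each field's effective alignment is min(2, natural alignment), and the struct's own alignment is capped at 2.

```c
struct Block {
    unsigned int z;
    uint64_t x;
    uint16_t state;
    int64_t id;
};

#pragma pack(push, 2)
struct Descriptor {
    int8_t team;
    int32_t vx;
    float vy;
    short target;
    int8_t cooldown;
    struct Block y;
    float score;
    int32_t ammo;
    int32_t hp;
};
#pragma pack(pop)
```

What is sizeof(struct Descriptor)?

58 bytes

Block: z at 0 (size 4, align 4) → ends 4; pad 4 to align 8 for x; x at 8 (size 8, align 8) → ends 16; state at 16 (size 2, align 2) → ends 18; pad 6 to align 8 for id; id at 24 (size 8, align 8) → ends 32; total 32 bytes, alignment 8
team at 0 (size 1, align 1) → ends 1
pad 1 to align 2 for vx
vx at 2 (size 4, align 2) → ends 6
vy at 6 (size 4, align 2) → ends 10
target at 10 (size 2, align 2) → ends 12
cooldown at 12 (size 1, align 1) → ends 13
pad 1 to align 2 for y
y at 14 (size 32, align 2) → ends 46
score at 46 (size 4, align 2) → ends 50
ammo at 50 (size 4, align 2) → ends 54
hp at 54 (size 4, align 2) → ends 58
total 58 bytes, alignment 2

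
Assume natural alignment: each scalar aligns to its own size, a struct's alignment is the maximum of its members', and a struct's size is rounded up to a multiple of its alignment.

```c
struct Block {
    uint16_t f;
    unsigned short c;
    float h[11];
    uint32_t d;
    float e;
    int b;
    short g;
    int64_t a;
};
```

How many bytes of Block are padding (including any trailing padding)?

f at 0 (size 2, align 2) → ends 2
c at 2 (size 2, align 2) → ends 4
h at 4 (size 44, align 4) → ends 48
d at 48 (size 4, align 4) → ends 52
e at 52 (size 4, align 4) → ends 56
b at 56 (size 4, align 4) → ends 60
g at 60 (size 2, align 2) → ends 62
pad 2 to align 8 for a
a at 64 (size 8, align 8) → ends 72
total 72 bytes, alignment 8
data bytes 70, size 72 → padding 2

2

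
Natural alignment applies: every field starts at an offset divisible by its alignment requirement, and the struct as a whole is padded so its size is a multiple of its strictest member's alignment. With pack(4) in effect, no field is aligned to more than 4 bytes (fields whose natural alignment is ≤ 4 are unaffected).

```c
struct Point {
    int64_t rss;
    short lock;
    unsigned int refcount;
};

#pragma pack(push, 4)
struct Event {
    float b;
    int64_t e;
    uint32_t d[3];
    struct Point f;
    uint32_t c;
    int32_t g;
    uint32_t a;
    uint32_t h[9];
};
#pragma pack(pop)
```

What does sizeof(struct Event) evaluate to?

88 bytes

Point: rss at 0 (size 8, align 8) → ends 8; lock at 8 (size 2, align 2) → ends 10; pad 2 to align 4 for refcount; refcount at 12 (size 4, align 4) → ends 16; total 16 bytes, alignment 8
b at 0 (size 4, align 4) → ends 4
e at 4 (size 8, align 4) → ends 12
d at 12 (size 12, align 4) → ends 24
f at 24 (size 16, align 4) → ends 40
c at 40 (size 4, align 4) → ends 44
g at 44 (size 4, align 4) → ends 48
a at 48 (size 4, align 4) → ends 52
h at 52 (size 36, align 4) → ends 88
total 88 bytes, alignment 4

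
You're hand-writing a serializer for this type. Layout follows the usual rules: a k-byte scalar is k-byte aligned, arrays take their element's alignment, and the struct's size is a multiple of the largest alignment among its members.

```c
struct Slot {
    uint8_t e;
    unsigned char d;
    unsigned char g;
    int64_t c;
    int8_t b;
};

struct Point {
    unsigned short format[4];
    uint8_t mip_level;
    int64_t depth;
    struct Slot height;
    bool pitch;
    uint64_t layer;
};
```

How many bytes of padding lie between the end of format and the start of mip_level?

0

Slot: 0..1  e  (1B, 1-aligned); 1..2  d  (1B, 1-aligned); 2..3  g  (1B, 1-aligned); 3..8  -- padding (5B); 8..16  c  (8B, 8-aligned); 16..17  b  (1B, 1-aligned); 17..24  -- tail padding (7B); sizeof = 24, alignof = 8
0..8  format  (8B, 2-aligned)
8..9  mip_level  (1B, 1-aligned)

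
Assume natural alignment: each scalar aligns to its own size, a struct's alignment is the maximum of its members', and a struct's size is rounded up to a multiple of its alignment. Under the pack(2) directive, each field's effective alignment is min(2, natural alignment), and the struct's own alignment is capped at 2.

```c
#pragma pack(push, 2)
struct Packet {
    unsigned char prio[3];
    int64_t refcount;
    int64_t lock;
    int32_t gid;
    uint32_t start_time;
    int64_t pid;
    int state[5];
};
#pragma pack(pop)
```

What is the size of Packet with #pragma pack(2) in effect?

@0: prio [3B, align 1] → 3
+1 pad (align 2)
@4: refcount [8B, align 2] → 12
@12: lock [8B, align 2] → 20
@20: gid [4B, align 2] → 24
@24: start_time [4B, align 2] → 28
@28: pid [8B, align 2] → 36
@36: state [20B, align 2] → 56
size 56, align 2

56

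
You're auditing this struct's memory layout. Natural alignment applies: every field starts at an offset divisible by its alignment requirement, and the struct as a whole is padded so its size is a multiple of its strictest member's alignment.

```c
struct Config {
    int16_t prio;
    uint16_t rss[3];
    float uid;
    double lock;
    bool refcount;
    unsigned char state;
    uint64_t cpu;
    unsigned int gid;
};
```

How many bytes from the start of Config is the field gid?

40

@0: prio [2B, align 2] → 2
@2: rss [6B, align 2] → 8
@8: uid [4B, align 4] → 12
+4 pad (align 8)
@16: lock [8B, align 8] → 24
@24: refcount [1B, align 1] → 25
@25: state [1B, align 1] → 26
+6 pad (align 8)
@32: cpu [8B, align 8] → 40
@40: gid [4B, align 4] → 44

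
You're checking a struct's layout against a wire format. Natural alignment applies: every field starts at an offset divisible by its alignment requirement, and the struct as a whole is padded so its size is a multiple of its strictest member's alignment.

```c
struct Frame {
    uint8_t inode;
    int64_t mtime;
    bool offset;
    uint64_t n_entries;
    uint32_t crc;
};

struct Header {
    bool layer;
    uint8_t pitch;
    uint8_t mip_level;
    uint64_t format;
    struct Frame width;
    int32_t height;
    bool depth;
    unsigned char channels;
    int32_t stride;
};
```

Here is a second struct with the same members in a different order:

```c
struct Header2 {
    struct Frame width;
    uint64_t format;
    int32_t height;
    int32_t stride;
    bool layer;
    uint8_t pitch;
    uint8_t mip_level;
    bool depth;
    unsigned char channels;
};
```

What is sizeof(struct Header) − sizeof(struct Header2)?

8

Frame: inode at 0 (size 1, align 1) → ends 1; pad 7 to align 8 for mtime; mtime at 8 (size 8, align 8) → ends 16; offset at 16 (size 1, align 1) → ends 17; pad 7 to align 8 for n_entries; n_entries at 24 (size 8, align 8) → ends 32; crc at 32 (size 4, align 4) → ends 36; tail pad 4 to reach multiple of 8; total 40 bytes, alignment 8
layer at 0 (size 1, align 1) → ends 1
pitch at 1 (size 1, align 1) → ends 2
mip_level at 2 (size 1, align 1) → ends 3
pad 5 to align 8 for format
format at 8 (size 8, align 8) → ends 16
width at 16 (size 40, align 8) → ends 56
height at 56 (size 4, align 4) → ends 60
depth at 60 (size 1, align 1) → ends 61
channels at 61 (size 1, align 1) → ends 62
pad 2 to align 4 for stride
stride at 64 (size 4, align 4) → ends 68
tail pad 4 to reach multiple of 8
total 72 bytes, alignment 8
— Header2 —
width at 0 (size 40, align 8) → ends 40
format at 40 (size 8, align 8) → ends 48
height at 48 (size 4, align 4) → ends 52
stride at 52 (size 4, align 4) → ends 56
layer at 56 (size 1, align 1) → ends 57
pitch at 57 (size 1, align 1) → ends 58
mip_level at 58 (size 1, align 1) → ends 59
depth at 59 (size 1, align 1) → ends 60
channels at 60 (size 1, align 1) → ends 61
tail pad 3 to reach multiple of 8
total 64 bytes, alignment 8
72 − 64 = 8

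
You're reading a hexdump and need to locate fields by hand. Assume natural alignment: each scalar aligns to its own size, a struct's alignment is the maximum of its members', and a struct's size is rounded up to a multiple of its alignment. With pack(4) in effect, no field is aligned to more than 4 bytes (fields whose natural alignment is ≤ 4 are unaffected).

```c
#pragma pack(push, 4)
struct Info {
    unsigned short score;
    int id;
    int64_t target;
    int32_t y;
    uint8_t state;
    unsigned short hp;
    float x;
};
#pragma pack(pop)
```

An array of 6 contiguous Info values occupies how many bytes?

0..2  score  (2B, 2-aligned)
2..4  -- padding (2B)
4..8  id  (4B, 4-aligned)
8..16  target  (8B, 4-aligned)
16..20  y  (4B, 4-aligned)
20..21  state  (1B, 1-aligned)
21..22  -- padding (1B)
22..24  hp  (2B, 2-aligned)
24..28  x  (4B, 4-aligned)
sizeof = 28, alignof = 4
array of 6: 6 × 28 = 168

168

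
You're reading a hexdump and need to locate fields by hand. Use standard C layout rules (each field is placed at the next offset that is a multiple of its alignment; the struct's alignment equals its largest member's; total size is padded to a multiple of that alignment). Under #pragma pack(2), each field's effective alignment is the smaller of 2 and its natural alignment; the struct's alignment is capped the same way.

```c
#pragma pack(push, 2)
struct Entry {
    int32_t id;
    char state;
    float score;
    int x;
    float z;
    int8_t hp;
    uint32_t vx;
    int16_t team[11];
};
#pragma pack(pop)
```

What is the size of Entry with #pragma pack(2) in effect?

@0: id [4B, align 2] → 4
@4: state [1B, align 1] → 5
+1 pad (align 2)
@6: score [4B, align 2] → 10
@10: x [4B, align 2] → 14
@14: z [4B, align 2] → 18
@18: hp [1B, align 1] → 19
+1 pad (align 2)
@20: vx [4B, align 2] → 24
@24: team [22B, align 2] → 46
size 46, align 2

46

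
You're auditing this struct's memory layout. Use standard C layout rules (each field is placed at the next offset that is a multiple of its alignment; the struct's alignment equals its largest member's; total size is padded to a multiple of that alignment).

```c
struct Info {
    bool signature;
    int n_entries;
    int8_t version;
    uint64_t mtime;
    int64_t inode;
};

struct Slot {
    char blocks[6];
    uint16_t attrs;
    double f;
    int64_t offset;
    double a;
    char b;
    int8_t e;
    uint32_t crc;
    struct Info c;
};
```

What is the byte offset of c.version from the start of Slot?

Info: @0: signature [1B, align 1] → 1; +3 pad (align 4); @4: n_entries [4B, align 4] → 8; @8: version [1B, align 1] → 9; +7 pad (align 8); @16: mtime [8B, align 8] → 24; @24: inode [8B, align 8] → 32; size 32, align 8
@0: blocks [6B, align 1] → 6
@6: attrs [2B, align 2] → 8
@8: f [8B, align 8] → 16
@16: offset [8B, align 8] → 24
@24: a [8B, align 8] → 32
@32: b [1B, align 1] → 33
@33: e [1B, align 1] → 34
+2 pad (align 4)
@36: crc [4B, align 4] → 40
@40: c [32B, align 8] → 72
within Info: version at 8
40 + 8 = 48

48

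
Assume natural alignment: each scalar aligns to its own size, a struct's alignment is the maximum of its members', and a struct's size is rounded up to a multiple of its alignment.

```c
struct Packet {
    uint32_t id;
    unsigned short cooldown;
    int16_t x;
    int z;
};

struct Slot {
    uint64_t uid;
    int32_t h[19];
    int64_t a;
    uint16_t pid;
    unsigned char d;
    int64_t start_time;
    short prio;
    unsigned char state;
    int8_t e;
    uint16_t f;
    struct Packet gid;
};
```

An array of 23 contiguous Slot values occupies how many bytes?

Packet: 0..4  id  (4B, 4-aligned); 4..6  cooldown  (2B, 2-aligned); 6..8  x  (2B, 2-aligned); 8..12  z  (4B, 4-aligned); sizeof = 12, alignof = 4
0..8  uid  (8B, 8-aligned)
8..84  h  (76B, 4-aligned)
84..88  -- padding (4B)
88..96  a  (8B, 8-aligned)
96..98  pid  (2B, 2-aligned)
98..99  d  (1B, 1-aligned)
99..104  -- padding (5B)
104..112  start_time  (8B, 8-aligned)
112..114  prio  (2B, 2-aligned)
114..115  state  (1B, 1-aligned)
115..116  e  (1B, 1-aligned)
116..118  f  (2B, 2-aligned)
118..120  -- padding (2B)
120..132  gid  (12B, 4-aligned)
132..136  -- tail padding (4B)
sizeof = 136, alignof = 8
array of 23: 23 × 136 = 3128

3128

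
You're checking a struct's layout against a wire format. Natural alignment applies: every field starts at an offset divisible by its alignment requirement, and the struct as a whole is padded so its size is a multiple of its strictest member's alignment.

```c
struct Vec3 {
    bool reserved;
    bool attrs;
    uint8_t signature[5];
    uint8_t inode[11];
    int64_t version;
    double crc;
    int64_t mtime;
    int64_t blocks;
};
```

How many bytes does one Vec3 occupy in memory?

56

reserved at 0 (size 1, align 1) → ends 1
attrs at 1 (size 1, align 1) → ends 2
signature at 2 (size 5, align 1) → ends 7
inode at 7 (size 11, align 1) → ends 18
pad 6 to align 8 for version
version at 24 (size 8, align 8) → ends 32
crc at 32 (size 8, align 8) → ends 40
mtime at 40 (size 8, align 8) → ends 48
blocks at 48 (size 8, align 8) → ends 56
total 56 bytes, alignment 8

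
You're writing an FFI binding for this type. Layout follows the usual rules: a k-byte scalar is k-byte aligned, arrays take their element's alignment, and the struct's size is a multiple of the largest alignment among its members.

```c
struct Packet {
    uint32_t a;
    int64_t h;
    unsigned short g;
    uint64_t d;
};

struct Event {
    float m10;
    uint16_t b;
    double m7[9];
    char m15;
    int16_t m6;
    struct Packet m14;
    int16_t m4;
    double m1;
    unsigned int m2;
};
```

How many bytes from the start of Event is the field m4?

120

Packet: 0..4  a  (4B, 4-aligned); 4..8  -- padding (4B); 8..16  h  (8B, 8-aligned); 16..18  g  (2B, 2-aligned); 18..24  -- padding (6B); 24..32  d  (8B, 8-aligned); sizeof = 32, alignof = 8
0..4  m10  (4B, 4-aligned)
4..6  b  (2B, 2-aligned)
6..8  -- padding (2B)
8..80  m7  (72B, 8-aligned)
80..81  m15  (1B, 1-aligned)
81..82  -- padding (1B)
82..84  m6  (2B, 2-aligned)
84..88  -- padding (4B)
88..120  m14  (32B, 8-aligned)
120..122  m4  (2B, 2-aligned)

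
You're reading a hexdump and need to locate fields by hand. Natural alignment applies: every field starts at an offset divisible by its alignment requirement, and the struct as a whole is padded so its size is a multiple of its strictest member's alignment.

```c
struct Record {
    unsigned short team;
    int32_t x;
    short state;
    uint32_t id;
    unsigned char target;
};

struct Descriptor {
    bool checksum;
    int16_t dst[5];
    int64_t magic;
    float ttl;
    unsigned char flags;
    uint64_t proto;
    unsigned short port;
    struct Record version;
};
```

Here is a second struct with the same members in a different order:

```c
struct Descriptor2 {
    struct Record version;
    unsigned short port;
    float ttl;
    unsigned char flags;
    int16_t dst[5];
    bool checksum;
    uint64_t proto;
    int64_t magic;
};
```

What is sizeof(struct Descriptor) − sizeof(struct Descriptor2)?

0

Record: 0..2  team  (2B, 2-aligned); 2..4  -- padding (2B); 4..8  x  (4B, 4-aligned); 8..10  state  (2B, 2-aligned); 10..12  -- padding (2B); 12..16  id  (4B, 4-aligned); 16..17  target  (1B, 1-aligned); 17..20  -- tail padding (3B); sizeof = 20, alignof = 4
0..1  checksum  (1B, 1-aligned)
1..2  -- padding (1B)
2..12  dst  (10B, 2-aligned)
12..16  -- padding (4B)
16..24  magic  (8B, 8-aligned)
24..28  ttl  (4B, 4-aligned)
28..29  flags  (1B, 1-aligned)
29..32  -- padding (3B)
32..40  proto  (8B, 8-aligned)
40..42  port  (2B, 2-aligned)
42..44  -- padding (2B)
44..64  version  (20B, 4-aligned)
sizeof = 64, alignof = 8
— Descriptor2 —
0..20  version  (20B, 4-aligned)
20..22  port  (2B, 2-aligned)
22..24  -- padding (2B)
24..28  ttl  (4B, 4-aligned)
28..29  flags  (1B, 1-aligned)
29..30  -- padding (1B)
30..40  dst  (10B, 2-aligned)
40..41  checksum  (1B, 1-aligned)
41..48  -- padding (7B)
48..56  proto  (8B, 8-aligned)
56..64  magic  (8B, 8-aligned)
sizeof = 64, alignof = 8
64 − 64 = 0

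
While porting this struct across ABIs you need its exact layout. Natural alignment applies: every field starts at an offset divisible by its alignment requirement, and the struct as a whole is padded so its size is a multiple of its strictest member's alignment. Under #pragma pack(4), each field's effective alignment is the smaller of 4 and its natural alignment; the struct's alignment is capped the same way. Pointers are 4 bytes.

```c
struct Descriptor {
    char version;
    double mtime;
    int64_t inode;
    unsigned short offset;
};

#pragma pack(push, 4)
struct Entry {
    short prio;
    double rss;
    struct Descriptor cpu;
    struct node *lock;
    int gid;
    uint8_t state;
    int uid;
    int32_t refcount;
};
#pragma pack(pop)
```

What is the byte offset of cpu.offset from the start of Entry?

Descriptor: @0: version [1B, align 1] → 1; +7 pad (align 8); @8: mtime [8B, align 8] → 16; @16: inode [8B, align 8] → 24; @24: offset [2B, align 2] → 26; +6 tail pad (align 8); size 32, align 8
@0: prio [2B, align 2] → 2
+2 pad (align 4)
@4: rss [8B, align 4] → 12
@12: cpu [32B, align 4] → 44
within Descriptor: offset at 24
12 + 24 = 36

36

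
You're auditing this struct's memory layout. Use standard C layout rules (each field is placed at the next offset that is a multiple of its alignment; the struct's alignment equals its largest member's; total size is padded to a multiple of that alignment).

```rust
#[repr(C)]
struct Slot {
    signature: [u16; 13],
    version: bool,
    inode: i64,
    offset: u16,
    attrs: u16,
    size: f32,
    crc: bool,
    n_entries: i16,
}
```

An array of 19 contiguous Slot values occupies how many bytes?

1064

signature at 0 (size 26, align 2) → ends 26
version at 26 (size 1, align 1) → ends 27
pad 5 to align 8 for inode
inode at 32 (size 8, align 8) → ends 40
offset at 40 (size 2, align 2) → ends 42
attrs at 42 (size 2, align 2) → ends 44
size at 44 (size 4, align 4) → ends 48
crc at 48 (size 1, align 1) → ends 49
pad 1 to align 2 for n_entries
n_entries at 50 (size 2, align 2) → ends 52
tail pad 4 to reach multiple of 8
total 56 bytes, alignment 8
array of 19: 19 × 56 = 1064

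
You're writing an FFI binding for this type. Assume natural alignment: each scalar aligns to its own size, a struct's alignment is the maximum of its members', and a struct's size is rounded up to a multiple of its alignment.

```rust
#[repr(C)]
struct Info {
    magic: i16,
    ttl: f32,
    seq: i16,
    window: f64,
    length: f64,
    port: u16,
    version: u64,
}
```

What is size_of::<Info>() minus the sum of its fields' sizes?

14

@0: magic [2B, align 2] → 2
+2 pad (align 4)
@4: ttl [4B, align 4] → 8
@8: seq [2B, align 2] → 10
+6 pad (align 8)
@16: window [8B, align 8] → 24
@24: length [8B, align 8] → 32
@32: port [2B, align 2] → 34
+6 pad (align 8)
@40: version [8B, align 8] → 48
size 48, align 8
data bytes 34, size 48 → padding 14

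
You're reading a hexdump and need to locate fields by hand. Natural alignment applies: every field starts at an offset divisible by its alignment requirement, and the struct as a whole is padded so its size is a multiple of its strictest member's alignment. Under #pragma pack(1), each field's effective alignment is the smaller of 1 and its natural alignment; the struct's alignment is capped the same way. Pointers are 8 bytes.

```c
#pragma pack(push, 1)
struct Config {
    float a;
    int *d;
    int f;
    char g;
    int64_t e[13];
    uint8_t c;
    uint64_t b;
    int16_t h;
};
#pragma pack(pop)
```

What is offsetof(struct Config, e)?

@0: a [4B, align 1] → 4
@4: d [8B, align 1] → 12
@12: f [4B, align 1] → 16
@16: g [1B, align 1] → 17
@17: e [104B, align 1] → 121

17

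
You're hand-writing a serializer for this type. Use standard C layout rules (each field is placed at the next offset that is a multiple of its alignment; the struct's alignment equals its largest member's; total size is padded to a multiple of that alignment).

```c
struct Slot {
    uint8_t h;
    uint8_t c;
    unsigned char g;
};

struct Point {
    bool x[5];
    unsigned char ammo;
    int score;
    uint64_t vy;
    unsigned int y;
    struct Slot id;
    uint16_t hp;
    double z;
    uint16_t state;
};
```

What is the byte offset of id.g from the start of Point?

Slot: h at 0 (size 1, align 1) → ends 1; c at 1 (size 1, align 1) → ends 2; g at 2 (size 1, align 1) → ends 3; total 3 bytes, alignment 1
x at 0 (size 5, align 1) → ends 5
ammo at 5 (size 1, align 1) → ends 6
pad 2 to align 4 for score
score at 8 (size 4, align 4) → ends 12
pad 4 to align 8 for vy
vy at 16 (size 8, align 8) → ends 24
y at 24 (size 4, align 4) → ends 28
id at 28 (size 3, align 1) → ends 31
within Slot: g at 2
28 + 2 = 30

30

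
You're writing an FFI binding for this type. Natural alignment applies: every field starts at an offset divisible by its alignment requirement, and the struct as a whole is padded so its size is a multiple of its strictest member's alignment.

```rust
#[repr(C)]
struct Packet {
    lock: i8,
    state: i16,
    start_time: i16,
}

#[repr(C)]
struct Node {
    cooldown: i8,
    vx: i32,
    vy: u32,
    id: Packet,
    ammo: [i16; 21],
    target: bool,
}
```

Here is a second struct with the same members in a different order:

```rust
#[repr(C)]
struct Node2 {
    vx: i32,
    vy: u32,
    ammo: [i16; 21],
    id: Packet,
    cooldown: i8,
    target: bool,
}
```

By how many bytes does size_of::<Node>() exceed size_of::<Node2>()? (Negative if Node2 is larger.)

4

Packet: @0: lock [1B, align 1] → 1; +1 pad (align 2); @2: state [2B, align 2] → 4; @4: start_time [2B, align 2] → 6; size 6, align 2
@0: cooldown [1B, align 1] → 1
+3 pad (align 4)
@4: vx [4B, align 4] → 8
@8: vy [4B, align 4] → 12
@12: id [6B, align 2] → 18
@18: ammo [42B, align 2] → 60
@60: target [1B, align 1] → 61
+3 tail pad (align 4)
size 64, align 4
— Node2 —
@0: vx [4B, align 4] → 4
@4: vy [4B, align 4] → 8
@8: ammo [42B, align 2] → 50
@50: id [6B, align 2] → 56
@56: cooldown [1B, align 1] → 57
@57: target [1B, align 1] → 58
+2 tail pad (align 4)
size 60, align 4
64 − 60 = 4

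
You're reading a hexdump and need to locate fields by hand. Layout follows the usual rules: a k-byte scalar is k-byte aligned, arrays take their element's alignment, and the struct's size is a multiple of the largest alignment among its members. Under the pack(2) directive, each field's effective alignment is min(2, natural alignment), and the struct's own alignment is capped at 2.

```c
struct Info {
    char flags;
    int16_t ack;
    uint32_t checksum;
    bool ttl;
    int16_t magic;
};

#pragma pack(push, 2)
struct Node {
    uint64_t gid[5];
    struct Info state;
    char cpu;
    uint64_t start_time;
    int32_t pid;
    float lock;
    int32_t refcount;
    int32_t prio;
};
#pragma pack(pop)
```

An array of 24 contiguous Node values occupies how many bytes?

1872

Info: @0: flags [1B, align 1] → 1; +1 pad (align 2); @2: ack [2B, align 2] → 4; @4: checksum [4B, align 4] → 8; @8: ttl [1B, align 1] → 9; +1 pad (align 2); @10: magic [2B, align 2] → 12; size 12, align 4
@0: gid [40B, align 2] → 40
@40: state [12B, align 2] → 52
@52: cpu [1B, align 1] → 53
+1 pad (align 2)
@54: start_time [8B, align 2] → 62
@62: pid [4B, align 2] → 66
@66: lock [4B, align 2] → 70
@70: refcount [4B, align 2] → 74
@74: prio [4B, align 2] → 78
size 78, align 2
array of 24: 24 × 78 = 1872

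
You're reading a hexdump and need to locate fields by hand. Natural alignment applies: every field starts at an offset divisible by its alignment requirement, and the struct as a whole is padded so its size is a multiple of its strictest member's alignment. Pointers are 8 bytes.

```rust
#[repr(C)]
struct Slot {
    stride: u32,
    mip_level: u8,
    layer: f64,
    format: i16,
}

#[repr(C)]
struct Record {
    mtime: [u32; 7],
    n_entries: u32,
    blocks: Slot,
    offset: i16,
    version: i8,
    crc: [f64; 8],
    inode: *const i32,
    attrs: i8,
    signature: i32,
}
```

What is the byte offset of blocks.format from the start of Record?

48

Slot: stride at 0 (size 4, align 4) → ends 4; mip_level at 4 (size 1, align 1) → ends 5; pad 3 to align 8 for layer; layer at 8 (size 8, align 8) → ends 16; format at 16 (size 2, align 2) → ends 18; tail pad 6 to reach multiple of 8; total 24 bytes, alignment 8
mtime at 0 (size 28, align 4) → ends 28
n_entries at 28 (size 4, align 4) → ends 32
blocks at 32 (size 24, align 8) → ends 56
within Slot: format at 16
32 + 16 = 48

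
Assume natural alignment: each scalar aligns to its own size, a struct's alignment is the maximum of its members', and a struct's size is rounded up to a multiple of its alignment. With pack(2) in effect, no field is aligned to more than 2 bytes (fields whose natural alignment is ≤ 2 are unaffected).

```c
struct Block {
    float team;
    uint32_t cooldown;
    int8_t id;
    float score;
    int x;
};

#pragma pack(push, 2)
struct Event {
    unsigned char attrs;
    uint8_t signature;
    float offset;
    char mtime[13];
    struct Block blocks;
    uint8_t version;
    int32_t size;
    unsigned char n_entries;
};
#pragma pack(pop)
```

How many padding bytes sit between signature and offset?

Block: team at 0 (size 4, align 4) → ends 4; cooldown at 4 (size 4, align 4) → ends 8; id at 8 (size 1, align 1) → ends 9; pad 3 to align 4 for score; score at 12 (size 4, align 4) → ends 16; x at 16 (size 4, align 4) → ends 20; total 20 bytes, alignment 4
attrs at 0 (size 1, align 1) → ends 1
signature at 1 (size 1, align 1) → ends 2
offset at 2 (size 4, align 2) → ends 6

0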